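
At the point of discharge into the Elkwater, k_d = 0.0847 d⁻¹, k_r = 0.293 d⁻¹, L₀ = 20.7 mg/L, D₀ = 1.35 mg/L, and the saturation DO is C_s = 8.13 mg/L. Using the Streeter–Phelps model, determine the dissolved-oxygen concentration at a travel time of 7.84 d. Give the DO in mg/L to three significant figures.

DO ≈ 4.51 mg/L

k_d L₀/(k_r−k_d) = 0.0847×20.7/(0.293−0.0847) = 1.753/0.2083 = 8.417 mg/L.
e^(−k_d t) = e^(−0.0847×7.840) = 0.5148; e^(−k_r t) = e^(−0.293×7.840) = 0.1005.
D = 8.417 × (0.5148 − 0.1005) + 1.35 × 0.1005 = 3.487 + 0.1357 = 3.622 mg/L.
DO = C_s − D = 8.13 − 3.622 = 4.508 mg/L.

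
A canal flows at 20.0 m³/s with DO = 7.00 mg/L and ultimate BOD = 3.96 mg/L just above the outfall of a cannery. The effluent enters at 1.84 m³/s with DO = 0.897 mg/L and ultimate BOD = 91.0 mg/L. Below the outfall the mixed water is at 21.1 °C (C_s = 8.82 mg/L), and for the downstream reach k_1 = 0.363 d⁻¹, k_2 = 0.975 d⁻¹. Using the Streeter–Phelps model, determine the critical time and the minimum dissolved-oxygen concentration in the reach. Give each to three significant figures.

t_c ≈ 0.914 d; minimum DO ≈ 5.80 mg/L

Mixed DO = (20.0×7.00 + 1.84×0.897)/(20.0+1.84) = 141.7/21.84 = 6.486 mg/L.
Mixed L₀ = (20.0×3.96 + 1.84×91.0)/(21.84) = 246.6/21.84 = 11.29 mg/L.
Initial deficit D₀ = C_s − DO₀ = 8.82 − 6.486 = 2.334 mg/L.
t_c = (1/0.6120) ln[(0.975/0.363)(1 − 2.334×0.6120/(0.363×11.29))] = 1.634 × ln(1.750) = 0.9144 d.
D_c = (0.363/0.975) × 11.29 × e^(−0.363×0.9144) = 0.3723 × 11.29 × 0.7175 = 3.017 mg/L.
Minimum DO = 8.82 − 3.017 = 5.803 mg/L.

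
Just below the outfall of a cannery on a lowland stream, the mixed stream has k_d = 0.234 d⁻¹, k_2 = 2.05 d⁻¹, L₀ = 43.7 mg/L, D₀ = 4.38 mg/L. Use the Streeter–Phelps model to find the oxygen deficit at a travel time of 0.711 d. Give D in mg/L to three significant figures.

D ≈ 4.48 mg/L

k_d L₀/(k_2−k_d) = 0.234×43.7/(2.05−0.234) = 10.23/1.816 = 5.631 mg/L.
e^(−k_d t) = e^(−0.234×0.7110) = 0.8467; e^(−k_2 t) = e^(−2.05×0.7110) = 0.2328.
D = 5.631 × (0.8467 − 0.2328) + 4.38 × 0.2328 = 3.457 + 1.020 = 4.477 mg/L.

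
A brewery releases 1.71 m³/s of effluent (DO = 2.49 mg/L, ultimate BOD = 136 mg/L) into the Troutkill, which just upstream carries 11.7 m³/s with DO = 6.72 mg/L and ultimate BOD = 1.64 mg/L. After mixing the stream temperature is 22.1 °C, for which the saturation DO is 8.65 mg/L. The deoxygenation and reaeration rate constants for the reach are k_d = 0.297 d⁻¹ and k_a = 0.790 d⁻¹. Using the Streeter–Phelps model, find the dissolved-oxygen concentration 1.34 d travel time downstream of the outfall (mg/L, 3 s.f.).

Mixed DO = (11.7×6.72 + 1.71×2.49)/(11.7+1.71) = 82.88/13.41 = 6.181 mg/L.
Mixed L₀ = (11.7×1.64 + 1.71×136)/(13.41) = 251.7/13.41 = 18.77 mg/L.
Initial deficit D₀ = C_s − DO₀ = 8.65 − 6.181 = 2.469 mg/L.
D(1.34) = [0.297×18.77/(0.790−0.297)](e^(−0.297×1.34) − e^(−0.790×1.34)) + 2.469 e^(−0.790×1.34)
= 11.31 × (0.6717 − 0.3469) + 2.469 × 0.3469 = 4.529 mg/L.
DO = 8.65 − 4.529 = 4.121 mg/L.

DO ≈ 4.12 mg/L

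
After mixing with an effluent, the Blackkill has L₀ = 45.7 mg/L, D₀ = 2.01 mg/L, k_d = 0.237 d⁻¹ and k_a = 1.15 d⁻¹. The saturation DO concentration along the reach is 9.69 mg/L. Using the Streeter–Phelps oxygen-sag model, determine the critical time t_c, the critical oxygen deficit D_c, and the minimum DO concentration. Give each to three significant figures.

At the critical point dD/dt = 0, so k_d L₀ e^(−k_d t) = k_a D. Substituting D(t) from the Streeter–Phelps equation and solving for t gives
t_c = ln[(k_a/k_d)(1 − D₀(k_a−k_d)/(k_d L₀))] / (k_a−k_d).
Here k_a−k_d = 0.9130 d⁻¹ and 1 − D₀(k_a−k_d)/(k_d L₀) = 1 − 2.01×0.9130/(0.237×45.7) = 0.8306, so
t_c = ln(4.852 × 0.8306) / 0.9130 = 1.394 / 0.9130 = 1.527 d.
D_c = (k_d/k_a) L₀ e^(−k_d t_c) = (0.237/1.15) × 45.7 × e^(−0.237×1.527) = 0.2061 × 45.7 × 0.6964 = 6.559 mg/L.
Minimum DO = C_s − D_c = 9.69 − 6.559 = 3.131 mg/L.

t_c ≈ 1.53 d; D_c ≈ 6.56 mg/L; min DO ≈ 3.13 mg/L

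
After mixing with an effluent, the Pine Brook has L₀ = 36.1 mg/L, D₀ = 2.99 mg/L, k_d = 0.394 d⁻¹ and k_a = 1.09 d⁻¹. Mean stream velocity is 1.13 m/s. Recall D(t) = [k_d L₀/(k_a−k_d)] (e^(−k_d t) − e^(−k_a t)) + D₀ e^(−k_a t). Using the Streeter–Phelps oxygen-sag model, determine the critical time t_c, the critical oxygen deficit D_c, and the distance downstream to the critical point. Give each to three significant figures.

t_c ≈ 1.23 d; D_c ≈ 8.02 mg/L; x_c ≈ 121 km

t_c = [1/(k_a−k_d)] ln[(k_a/k_d)(1 − D₀(k_a−k_d)/(k_d L₀))]
= [1/(1.09−0.394)] ln[(1.09/0.394)(1 − 2.99×0.6960/(0.394×36.1))]
= (1/0.6960) ln[2.766 × 0.8537] = 1.437 × ln(2.362) = 1.437 × 0.8594 = 1.235 d.
L(t_c) = L₀ e^(−k_d t_c) = 36.1 × 0.6148 = 22.19 mg/L, and at the critical point k_a D_c = k_d L, so D_c = (0.394/1.09) × 22.19 = 8.022 mg/L.
x_c = v t_c = 1.13 m/s × 1.235 d × 86400 s/d = 120600 m ≈ 121 km.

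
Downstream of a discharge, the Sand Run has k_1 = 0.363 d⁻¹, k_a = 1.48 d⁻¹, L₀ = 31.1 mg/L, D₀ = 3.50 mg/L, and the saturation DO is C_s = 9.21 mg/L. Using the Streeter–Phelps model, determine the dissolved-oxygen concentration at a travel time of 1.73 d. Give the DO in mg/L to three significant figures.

k_1 L₀/(k_a−k_1) = 0.363×31.1/(1.48−0.363) = 11.29/1.117 = 10.11 mg/L.
e^(−k_1 t) = e^(−0.363×1.730) = 0.5337; e^(−k_a t) = e^(−1.48×1.730) = 0.07727.
D = 10.11 × (0.5337 − 0.07727) + 3.50 × 0.07727 = 4.613 + 0.2705 = 4.883 mg/L.
DO = C_s − D = 9.21 − 4.883 = 4.327 mg/L.

DO ≈ 4.33 mg/L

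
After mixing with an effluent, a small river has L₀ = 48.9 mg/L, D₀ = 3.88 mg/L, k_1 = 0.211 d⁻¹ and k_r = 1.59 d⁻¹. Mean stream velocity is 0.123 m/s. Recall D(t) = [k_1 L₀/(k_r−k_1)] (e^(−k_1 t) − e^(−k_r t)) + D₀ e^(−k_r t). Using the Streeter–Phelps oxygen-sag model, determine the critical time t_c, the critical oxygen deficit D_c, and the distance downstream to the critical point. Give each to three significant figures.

With k_r/k_1 = 7.536 and 1 − D₀(k_r−k_1)/(k_1 L₀) = 0.4814,
t_c = ln(7.536 × 0.4814) / (1.59 − 0.211) = ln(3.628) / 1.379 = 1.289/1.379 = 0.9345 d.
L(t_c) = L₀ e^(−k_1 t_c) = 48.9 × 0.8210 = 40.15 mg/L, and at the critical point k_r D_c = k_1 L, so D_c = (0.211/1.59) × 40.15 = 5.328 mg/L.
x_c = v t_c = 0.123 m/s × 0.9345 d × 86400 s/d = 9931 m ≈ 9.93 km.

t_c ≈ 0.934 d; D_c ≈ 5.33 mg/L; x_c ≈ 9.93 km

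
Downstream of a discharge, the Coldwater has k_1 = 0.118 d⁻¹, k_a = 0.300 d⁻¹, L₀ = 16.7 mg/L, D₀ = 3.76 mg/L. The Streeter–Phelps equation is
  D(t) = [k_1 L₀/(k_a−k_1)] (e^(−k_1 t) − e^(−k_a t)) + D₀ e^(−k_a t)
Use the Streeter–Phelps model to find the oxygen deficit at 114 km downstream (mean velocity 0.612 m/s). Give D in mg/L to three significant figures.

D ≈ 4.69 mg/L

Travel time t = x/v = 114 km / (0.612 m/s) = 114000 m / 0.612 m/s = 186300 s = 2.156 d.
k_1 L₀/(k_a−k_1) = 0.118×16.7/(0.300−0.118) = 1.971/0.1820 = 10.83 mg/L.
e^(−k_1 t) = e^(−0.118×2.156) = 0.7754; e^(−k_a t) = e^(−0.300×2.156) = 0.5237.
D = 10.83 × (0.7754 − 0.5237) + 3.76 × 0.5237 = 2.725 + 1.969 = 4.694 mg/L.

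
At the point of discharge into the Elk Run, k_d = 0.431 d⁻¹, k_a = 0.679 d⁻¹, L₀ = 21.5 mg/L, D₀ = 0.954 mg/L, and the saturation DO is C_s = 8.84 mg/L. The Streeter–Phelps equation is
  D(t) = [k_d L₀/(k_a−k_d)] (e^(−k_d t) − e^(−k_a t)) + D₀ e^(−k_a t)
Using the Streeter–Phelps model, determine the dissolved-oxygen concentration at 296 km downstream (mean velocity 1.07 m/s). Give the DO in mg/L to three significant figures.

DO ≈ 3.58 mg/L

Travel time t = x/v = 296 km / (1.07 m/s) = 296000 m / 1.07 m/s = 276600 s = 3.202 d.
k_d L₀/(k_a−k_d) = 0.431×21.5/(0.679−0.431) = 9.267/0.2480 = 37.36 mg/L.
e^(−k_d t) = e^(−0.431×3.202) = 0.2516; e^(−k_a t) = e^(−0.679×3.202) = 0.1137.
D = 37.36 × (0.2516 − 0.1137) + 0.954 × 0.1137 = 5.151 + 0.1085 = 5.260 mg/L.
DO = C_s − D = 8.84 − 5.260 = 3.580 mg/L.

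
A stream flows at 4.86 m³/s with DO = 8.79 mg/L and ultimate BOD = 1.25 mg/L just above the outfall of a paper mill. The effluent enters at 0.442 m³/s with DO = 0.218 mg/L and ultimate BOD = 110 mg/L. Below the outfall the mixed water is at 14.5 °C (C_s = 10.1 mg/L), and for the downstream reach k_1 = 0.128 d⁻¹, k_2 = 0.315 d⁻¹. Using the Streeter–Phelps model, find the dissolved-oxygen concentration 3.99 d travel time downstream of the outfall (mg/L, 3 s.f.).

Mixed DO = (4.86×8.79 + 0.442×0.218)/(4.86+0.442) = 42.82/5.302 = 8.075 mg/L.
Mixed L₀ = (4.86×1.25 + 0.442×110)/(5.302) = 54.70/5.302 = 10.32 mg/L.
Initial deficit D₀ = C_s − DO₀ = 10.1 − 8.075 = 2.025 mg/L.
D(3.99) = [0.128×10.32/(0.315−0.128)](e^(−0.128×3.99) − e^(−0.315×3.99)) + 2.025 e^(−0.315×3.99)
= 7.061 × (0.6001 − 0.2845) + 2.025 × 0.2845 = 2.804 mg/L.
DO = 10.1 − 2.804 = 7.296 mg/L.

DO ≈ 7.30 mg/L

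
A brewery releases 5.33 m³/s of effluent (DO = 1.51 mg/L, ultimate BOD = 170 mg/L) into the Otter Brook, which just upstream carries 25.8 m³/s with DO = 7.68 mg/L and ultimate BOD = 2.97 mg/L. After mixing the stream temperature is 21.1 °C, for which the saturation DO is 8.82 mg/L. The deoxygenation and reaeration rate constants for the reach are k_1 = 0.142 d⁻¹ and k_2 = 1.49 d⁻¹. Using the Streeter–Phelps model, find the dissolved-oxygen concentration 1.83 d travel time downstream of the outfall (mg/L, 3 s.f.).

Mixed DO = (25.8×7.68 + 5.33×1.51)/(25.8+5.33) = 206.2/31.13 = 6.624 mg/L.
Mixed L₀ = (25.8×2.97 + 5.33×170)/(31.13) = 982.7/31.13 = 31.57 mg/L.
Initial deficit D₀ = C_s − DO₀ = 8.82 − 6.624 = 2.196 mg/L.
D(1.83) = [0.142×31.57/(1.49−0.142)](e^(−0.142×1.83) − e^(−1.49×1.83)) + 2.196 e^(−1.49×1.83)
= 3.325 × (0.7712 − 0.06543) + 2.196 × 0.06543 = 2.491 mg/L.
DO = 8.82 − 2.491 = 6.329 mg/L.

DO ≈ 6.33 mg/L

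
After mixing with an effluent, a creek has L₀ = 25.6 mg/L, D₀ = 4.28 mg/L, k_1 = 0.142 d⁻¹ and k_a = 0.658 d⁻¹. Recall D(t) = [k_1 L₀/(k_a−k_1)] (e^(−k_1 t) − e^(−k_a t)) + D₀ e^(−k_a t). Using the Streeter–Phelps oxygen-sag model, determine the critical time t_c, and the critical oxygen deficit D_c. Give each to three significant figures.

At the critical point dD/dt = 0, so k_1 L₀ e^(−k_1 t) = k_a D. Substituting D(t) from the Streeter–Phelps equation and solving for t gives
t_c = ln[(k_a/k_1)(1 − D₀(k_a−k_1)/(k_1 L₀))] / (k_a−k_1).
Here k_a−k_1 = 0.5160 d⁻¹ and 1 − D₀(k_a−k_1)/(k_1 L₀) = 1 − 4.28×0.5160/(0.142×25.6) = 0.3925, so
t_c = ln(4.634 × 0.3925) / 0.5160 = 0.5981 / 0.5160 = 1.159 d.
D_c = (k_1/k_a) L₀ e^(−k_1 t_c) = (0.142/0.658) × 25.6 × e^(−0.142×1.159) = 0.2158 × 25.6 × 0.8482 = 4.686 mg/L.

t_c ≈ 1.16 d; D_c ≈ 4.69 mg/L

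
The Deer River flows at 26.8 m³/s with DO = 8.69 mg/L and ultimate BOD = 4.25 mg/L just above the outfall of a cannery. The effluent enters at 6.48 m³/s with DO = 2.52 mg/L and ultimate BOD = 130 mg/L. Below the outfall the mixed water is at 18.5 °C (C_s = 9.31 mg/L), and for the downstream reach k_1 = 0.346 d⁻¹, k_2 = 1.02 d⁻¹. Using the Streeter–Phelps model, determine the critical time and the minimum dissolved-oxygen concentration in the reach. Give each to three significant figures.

t_c ≈ 1.41 d; minimum DO ≈ 3.32 mg/L

Mixed DO = (26.8×8.69 + 6.48×2.52)/(26.8+6.48) = 249.2/33.28 = 7.489 mg/L.
Mixed L₀ = (26.8×4.25 + 6.48×130)/(33.28) = 956.3/33.28 = 28.73 mg/L.
Initial deficit D₀ = C_s − DO₀ = 9.31 − 7.489 = 1.821 mg/L.
t_c = (1/0.6740) ln[(1.02/0.346)(1 − 1.821×0.6740/(0.346×28.73))] = 1.484 × ln(2.584) = 1.409 d.
D_c = (0.346/1.02) × 28.73 × e^(−0.346×1.409) = 0.3392 × 28.73 × 0.6143 = 5.987 mg/L.
Minimum DO = 9.31 − 5.987 = 3.323 mg/L.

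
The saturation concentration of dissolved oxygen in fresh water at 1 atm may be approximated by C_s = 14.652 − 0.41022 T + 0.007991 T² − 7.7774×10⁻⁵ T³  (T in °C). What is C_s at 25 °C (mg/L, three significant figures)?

C_s ≈ 8.18 mg/L

C_s = 14.652 − 0.41022×25 + 0.007991×25² − 7.7774×10⁻⁵×25³ = 8.176 mg/L.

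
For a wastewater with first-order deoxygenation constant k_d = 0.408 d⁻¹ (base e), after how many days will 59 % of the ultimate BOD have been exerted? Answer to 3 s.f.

t ≈ 2.19 d

y/L₀ = 1 − e^(−k_d t) = 0.59 ⇒ e^(−k_d t) = 0.410
t = −ln(0.410) / 0.408 = 0.8916 / 0.408 = 2.185 d.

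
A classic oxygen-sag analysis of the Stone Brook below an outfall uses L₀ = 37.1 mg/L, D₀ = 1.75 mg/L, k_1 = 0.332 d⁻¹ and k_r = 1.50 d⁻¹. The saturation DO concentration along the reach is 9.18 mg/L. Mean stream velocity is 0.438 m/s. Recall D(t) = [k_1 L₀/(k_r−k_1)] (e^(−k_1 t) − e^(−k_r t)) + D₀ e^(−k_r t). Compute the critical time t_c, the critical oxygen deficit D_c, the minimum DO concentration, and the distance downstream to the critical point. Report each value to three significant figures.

t_c = [1/(k_r−k_1)] ln[(k_r/k_1)(1 − D₀(k_r−k_1)/(k_1 L₀))]
= [1/(1.50−0.332)] ln[(1.50/0.332)(1 − 1.75×1.168/(0.332×37.1))]
= (1/1.168) ln[4.518 × 0.8341] = 0.8562 × ln(3.768) = 0.8562 × 1.327 = 1.136 d.
L(t_c) = L₀ e^(−k_1 t_c) = 37.1 × 0.6859 = 25.45 mg/L, and at the critical point k_r D_c = k_1 L, so D_c = (0.332/1.50) × 25.45 = 5.632 mg/L.
Minimum DO = C_s − D_c = 9.18 − 5.632 = 3.548 mg/L.
x_c = v t_c = 0.438 m/s × 1.136 d × 86400 s/d = 42980 m ≈ 43.0 km.

t_c ≈ 1.14 d; D_c ≈ 5.63 mg/L; min DO ≈ 3.55 mg/L; x_c ≈ 43.0 km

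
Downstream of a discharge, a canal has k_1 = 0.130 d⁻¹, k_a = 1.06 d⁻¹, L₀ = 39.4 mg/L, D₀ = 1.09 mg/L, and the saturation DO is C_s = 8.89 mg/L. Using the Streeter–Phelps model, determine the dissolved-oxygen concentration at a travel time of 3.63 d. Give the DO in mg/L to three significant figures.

DO ≈ 5.55 mg/L

k_1 L₀/(k_a−k_1) = 0.130×39.4/(1.06−0.130) = 5.122/0.9300 = 5.508 mg/L.
e^(−k_1 t) = e^(−0.130×3.630) = 0.6238; e^(−k_a t) = e^(−1.06×3.630) = 0.02133.
D = 5.508 × (0.6238 − 0.02133) + 1.09 × 0.02133 = 3.318 + 0.02325 = 3.341 mg/L.
DO = C_s − D = 8.89 − 3.341 = 5.549 mg/L.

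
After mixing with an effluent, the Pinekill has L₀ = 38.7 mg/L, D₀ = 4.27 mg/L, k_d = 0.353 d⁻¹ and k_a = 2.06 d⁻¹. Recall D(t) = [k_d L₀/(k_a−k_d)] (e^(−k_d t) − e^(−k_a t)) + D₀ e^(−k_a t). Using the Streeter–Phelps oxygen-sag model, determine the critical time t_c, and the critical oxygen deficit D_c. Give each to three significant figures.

At the critical point dD/dt = 0, so k_d L₀ e^(−k_d t) = k_a D. Substituting D(t) from the Streeter–Phelps equation and solving for t gives
t_c = ln[(k_a/k_d)(1 − D₀(k_a−k_d)/(k_d L₀))] / (k_a−k_d).
Here k_a−k_d = 1.707 d⁻¹ and 1 − D₀(k_a−k_d)/(k_d L₀) = 1 − 4.27×1.707/(0.353×38.7) = 0.4664, so
t_c = ln(5.836 × 0.4664) / 1.707 = 1.001 / 1.707 = 0.5866 d.
D_c = (k_d/k_a) L₀ e^(−k_d t_c) = (0.353/2.06) × 38.7 × e^(−0.353×0.5866) = 0.1714 × 38.7 × 0.8130 = 5.391 mg/L.

t_c ≈ 0.587 d; D_c ≈ 5.39 mg/L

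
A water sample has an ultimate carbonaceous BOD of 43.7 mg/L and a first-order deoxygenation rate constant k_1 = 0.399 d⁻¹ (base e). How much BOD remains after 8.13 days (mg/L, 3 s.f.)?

L ≈ 1.70 mg/L

L_t = L₀ e^(−k_1 t) = 43.7 × e^(−0.399×8.13) = 43.7 × 0.03901 = 1.705 mg/L.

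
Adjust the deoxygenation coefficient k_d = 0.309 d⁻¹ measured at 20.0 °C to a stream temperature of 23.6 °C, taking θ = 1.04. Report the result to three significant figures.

k_d ≈ 0.356 d⁻¹

k_d(T₂) = k_d(T₁) · θ^(T₂−T₁) = 0.309 × 1.04^(23.6−20.0)
= 0.309 × 1.04^3.60 = 0.309 × 1.152 = 0.3559 d⁻¹.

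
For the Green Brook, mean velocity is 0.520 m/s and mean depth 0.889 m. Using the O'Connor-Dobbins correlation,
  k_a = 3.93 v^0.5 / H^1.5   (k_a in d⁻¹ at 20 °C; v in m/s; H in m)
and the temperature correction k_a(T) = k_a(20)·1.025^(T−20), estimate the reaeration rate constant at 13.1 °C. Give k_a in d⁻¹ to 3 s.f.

k_a(20) = 3.93 × 0.520^0.5 / 0.889^1.5 = 3.93 × 0.7211 / 0.8382 = 3.381 d⁻¹.
k_a(13.1) = 3.381 × 1.025^(13.1−20) = 3.381 × 0.8433 = 2.851 d⁻¹.

k_a ≈ 2.85 d⁻¹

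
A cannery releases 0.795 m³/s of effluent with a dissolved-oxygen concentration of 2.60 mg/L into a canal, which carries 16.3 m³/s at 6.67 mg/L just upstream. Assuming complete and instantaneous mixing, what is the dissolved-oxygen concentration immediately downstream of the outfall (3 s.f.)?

6.48 mg/L

Flow-weighted mixing: C = (Q_r C_r + Q_w C_w)/(Q_r + Q_w)
= (16.3×6.67 + 0.795×2.60)/(16.3 + 0.795) = 110.8/17.10 = 6.481 mg/L.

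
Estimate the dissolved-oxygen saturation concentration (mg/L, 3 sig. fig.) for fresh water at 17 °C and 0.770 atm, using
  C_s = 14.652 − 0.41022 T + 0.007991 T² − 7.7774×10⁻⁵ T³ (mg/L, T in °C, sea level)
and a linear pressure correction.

At sea level: C_s = 14.652 − 0.41022×17 + 0.007991×17² − 7.7774×10⁻⁵×17³ = 9.606 mg/L.
Pressure correction: C_s' = 9.606 × 0.770 = 7.396 mg/L.

C_s ≈ 7.40 mg/L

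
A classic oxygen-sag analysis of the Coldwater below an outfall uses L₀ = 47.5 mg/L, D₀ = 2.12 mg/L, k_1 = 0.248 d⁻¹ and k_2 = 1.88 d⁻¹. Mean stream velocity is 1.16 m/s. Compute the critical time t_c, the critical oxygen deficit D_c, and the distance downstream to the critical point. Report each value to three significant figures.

t_c ≈ 1.03 d; D_c ≈ 4.86 mg/L; x_c ≈ 103 km

At the critical point dD/dt = 0, so k_1 L₀ e^(−k_1 t) = k_2 D. Substituting D(t) from the Streeter–Phelps equation and solving for t gives
t_c = ln[(k_2/k_1)(1 − D₀(k_2−k_1)/(k_1 L₀))] / (k_2−k_1).
Here k_2−k_1 = 1.632 d⁻¹ and 1 − D₀(k_2−k_1)/(k_1 L₀) = 1 − 2.12×1.632/(0.248×47.5) = 0.7063, so
t_c = ln(7.581 × 0.7063) / 1.632 = 1.678 / 1.632 = 1.028 d.
D_c = (k_1/k_2) L₀ e^(−k_1 t_c) = (0.248/1.88) × 47.5 × e^(−0.248×1.028) = 0.1319 × 47.5 × 0.7749 = 4.856 mg/L.
x_c = v t_c = 1.16 m/s × 1.028 d × 86400 s/d = 103000 m ≈ 103 km.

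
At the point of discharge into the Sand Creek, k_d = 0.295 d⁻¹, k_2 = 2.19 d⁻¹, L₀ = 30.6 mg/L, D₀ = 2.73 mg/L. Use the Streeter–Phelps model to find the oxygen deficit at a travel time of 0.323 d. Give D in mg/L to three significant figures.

k_d L₀/(k_2−k_d) = 0.295×30.6/(2.19−0.295) = 9.027/1.895 = 4.764 mg/L.
e^(−k_d t) = e^(−0.295×0.3230) = 0.9091; e^(−k_2 t) = e^(−2.19×0.3230) = 0.4929.
D = 4.764 × (0.9091 − 0.4929) + 2.73 × 0.4929 = 1.982 + 1.346 = 3.328 mg/L.

D ≈ 3.33 mg/L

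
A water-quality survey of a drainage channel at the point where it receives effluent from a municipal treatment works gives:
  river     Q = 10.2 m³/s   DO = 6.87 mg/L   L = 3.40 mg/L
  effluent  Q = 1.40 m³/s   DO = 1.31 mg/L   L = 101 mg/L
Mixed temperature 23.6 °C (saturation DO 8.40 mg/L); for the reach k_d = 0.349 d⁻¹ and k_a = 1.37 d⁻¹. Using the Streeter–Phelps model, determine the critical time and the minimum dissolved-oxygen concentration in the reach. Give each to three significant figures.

t_c ≈ 0.799 d; minimum DO ≈ 5.47 mg/L

Mixed DO = (10.2×6.87 + 1.40×1.31)/(10.2+1.40) = 71.91/11.60 = 6.199 mg/L.
Mixed L₀ = (10.2×3.40 + 1.40×101)/(11.60) = 176.1/11.60 = 15.18 mg/L.
Initial deficit D₀ = C_s − DO₀ = 8.40 − 6.199 = 2.201 mg/L.
t_c = (1/1.021) ln[(1.37/0.349)(1 − 2.201×1.021/(0.349×15.18))] = 0.9794 × ln(2.260) = 0.7987 d.
D_c = (0.349/1.37) × 15.18 × e^(−0.349×0.7987) = 0.2547 × 15.18 × 0.7567 = 2.926 mg/L.
Minimum DO = 8.40 − 2.926 = 5.474 mg/L.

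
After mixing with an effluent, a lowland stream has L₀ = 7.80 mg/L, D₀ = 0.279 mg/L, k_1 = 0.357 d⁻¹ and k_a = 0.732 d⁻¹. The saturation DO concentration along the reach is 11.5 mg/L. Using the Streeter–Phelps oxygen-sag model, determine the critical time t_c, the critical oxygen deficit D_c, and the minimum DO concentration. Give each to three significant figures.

t_c = [1/(k_a−k_1)] ln[(k_a/k_1)(1 − D₀(k_a−k_1)/(k_1 L₀))]
= [1/(0.732−0.357)] ln[(0.732/0.357)(1 − 0.279×0.3750/(0.357×7.80))]
= (1/0.3750) ln[2.050 × 0.9624] = 2.667 × ln(1.973) = 2.667 × 0.6797 = 1.813 d.
L(t_c) = L₀ e^(−k_1 t_c) = 7.80 × 0.5236 = 4.084 mg/L, and at the critical point k_a D_c = k_1 L, so D_c = (0.357/0.732) × 4.084 = 1.992 mg/L.
Minimum DO = C_s − D_c = 11.5 − 1.992 = 9.508 mg/L.

t_c ≈ 1.81 d; D_c ≈ 1.99 mg/L; min DO ≈ 9.51 mg/L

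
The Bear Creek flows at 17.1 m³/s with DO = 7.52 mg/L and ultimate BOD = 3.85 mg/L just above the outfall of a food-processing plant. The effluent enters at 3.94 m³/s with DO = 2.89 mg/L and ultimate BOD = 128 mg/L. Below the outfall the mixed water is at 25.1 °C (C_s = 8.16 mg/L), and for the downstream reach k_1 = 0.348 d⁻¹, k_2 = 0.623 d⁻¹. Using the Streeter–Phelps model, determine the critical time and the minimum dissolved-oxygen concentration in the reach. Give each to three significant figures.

Mixed DO = (17.1×7.52 + 3.94×2.89)/(17.1+3.94) = 140.0/21.04 = 6.653 mg/L.
Mixed L₀ = (17.1×3.85 + 3.94×128)/(21.04) = 570.2/21.04 = 27.10 mg/L.
Initial deficit D₀ = C_s − DO₀ = 8.16 − 6.653 = 1.507 mg/L.
t_c = (1/0.2750) ln[(0.623/0.348)(1 − 1.507×0.2750/(0.348×27.10))] = 3.636 × ln(1.712) = 1.954 d.
D_c = (0.348/0.623) × 27.10 × e^(−0.348×1.954) = 0.5586 × 27.10 × 0.5066 = 7.668 mg/L.
Minimum DO = 8.16 − 7.668 = 0.4918 mg/L.

t_c ≈ 1.95 d; minimum DO ≈ 0.492 mg/L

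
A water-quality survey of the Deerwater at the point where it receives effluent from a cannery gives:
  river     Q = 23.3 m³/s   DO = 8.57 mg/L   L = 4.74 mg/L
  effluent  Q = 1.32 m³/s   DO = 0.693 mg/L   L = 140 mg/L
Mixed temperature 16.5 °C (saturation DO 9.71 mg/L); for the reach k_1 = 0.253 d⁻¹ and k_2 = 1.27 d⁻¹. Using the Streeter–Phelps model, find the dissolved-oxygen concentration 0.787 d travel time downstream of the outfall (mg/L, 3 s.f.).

Mixed DO = (23.3×8.57 + 1.32×0.693)/(23.3+1.32) = 200.6/24.62 = 8.148 mg/L.
Mixed L₀ = (23.3×4.74 + 1.32×140)/(24.62) = 295.2/24.62 = 11.99 mg/L.
Initial deficit D₀ = C_s − DO₀ = 9.71 − 8.148 = 1.562 mg/L.
D(0.787) = [0.253×11.99/(1.27−0.253)](e^(−0.253×0.787) − e^(−1.27×0.787)) + 1.562 e^(−1.27×0.787)
= 2.983 × (0.8195 − 0.3681) + 1.562 × 0.3681 = 1.922 mg/L.
DO = 9.71 − 1.922 = 7.788 mg/L.

DO ≈ 7.79 mg/L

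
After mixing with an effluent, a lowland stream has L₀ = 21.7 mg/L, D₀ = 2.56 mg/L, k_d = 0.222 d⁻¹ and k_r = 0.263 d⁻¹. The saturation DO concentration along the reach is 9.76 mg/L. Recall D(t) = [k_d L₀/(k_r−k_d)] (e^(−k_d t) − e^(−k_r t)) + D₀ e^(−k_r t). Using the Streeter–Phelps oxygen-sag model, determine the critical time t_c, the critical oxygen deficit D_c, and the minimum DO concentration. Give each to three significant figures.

t_c ≈ 3.60 d; D_c ≈ 8.24 mg/L; min DO ≈ 1.52 mg/L

t_c = [1/(k_r−k_d)] ln[(k_r/k_d)(1 − D₀(k_r−k_d)/(k_d L₀))]
= [1/(0.263−0.222)] ln[(0.263/0.222)(1 − 2.56×0.04100/(0.222×21.7))]
= (1/0.04100) ln[1.185 × 0.9782] = 24.39 × ln(1.159) = 24.39 × 0.1474 = 3.596 d.
L(t_c) = L₀ e^(−k_d t_c) = 21.7 × 0.4501 = 9.766 mg/L, and at the critical point k_r D_c = k_d L, so D_c = (0.222/0.263) × 9.766 = 8.244 mg/L.
Minimum DO = C_s − D_c = 9.76 − 8.244 = 1.516 mg/L.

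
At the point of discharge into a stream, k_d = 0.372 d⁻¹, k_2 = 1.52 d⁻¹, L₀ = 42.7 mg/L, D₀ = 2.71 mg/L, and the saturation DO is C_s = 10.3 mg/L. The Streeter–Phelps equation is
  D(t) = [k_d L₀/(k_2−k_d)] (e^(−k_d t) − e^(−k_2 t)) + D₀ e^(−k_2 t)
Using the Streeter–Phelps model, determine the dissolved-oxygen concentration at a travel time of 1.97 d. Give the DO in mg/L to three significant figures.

k_d L₀/(k_2−k_d) = 0.372×42.7/(1.52−0.372) = 15.88/1.148 = 13.84 mg/L.
e^(−k_d t) = e^(−0.372×1.970) = 0.4805; e^(−k_2 t) = e^(−1.52×1.970) = 0.05007.
D = 13.84 × (0.4805 − 0.05007) + 2.71 × 0.05007 = 5.956 + 0.1357 = 6.092 mg/L.
DO = C_s − D = 10.3 − 6.092 = 4.208 mg/L.

DO ≈ 4.21 mg/L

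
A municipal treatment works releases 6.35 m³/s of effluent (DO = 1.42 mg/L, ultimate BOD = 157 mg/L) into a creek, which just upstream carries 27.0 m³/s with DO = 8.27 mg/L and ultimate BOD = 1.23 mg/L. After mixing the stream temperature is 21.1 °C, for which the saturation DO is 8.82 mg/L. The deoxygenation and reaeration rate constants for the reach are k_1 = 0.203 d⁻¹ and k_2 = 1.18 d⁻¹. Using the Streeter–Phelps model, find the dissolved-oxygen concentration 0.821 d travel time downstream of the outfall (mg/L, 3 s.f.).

Mixed DO = (27.0×8.27 + 6.35×1.42)/(27.0+6.35) = 232.3/33.35 = 6.966 mg/L.
Mixed L₀ = (27.0×1.23 + 6.35×157)/(33.35) = 1030/33.35 = 30.89 mg/L.
Initial deficit D₀ = C_s − DO₀ = 8.82 − 6.966 = 1.854 mg/L.
D(0.821) = [0.203×30.89/(1.18−0.203)](e^(−0.203×0.821) − e^(−1.18×0.821)) + 1.854 e^(−1.18×0.821)
= 6.418 × (0.8465 − 0.3795) + 1.854 × 0.3795 = 3.701 mg/L.
DO = 8.82 − 3.701 = 5.119 mg/L.

DO ≈ 5.12 mg/L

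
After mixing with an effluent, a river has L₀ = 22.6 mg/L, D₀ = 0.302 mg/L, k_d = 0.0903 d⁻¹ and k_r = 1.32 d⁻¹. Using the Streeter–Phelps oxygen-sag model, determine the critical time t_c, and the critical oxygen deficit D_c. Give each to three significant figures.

With k_r/k_d = 14.62 and 1 − D₀(k_r−k_d)/(k_d L₀) = 0.8180,
t_c = ln(14.62 × 0.8180) / (1.32 − 0.0903) = ln(11.96) / 1.230 = 2.481/1.230 = 2.018 d.
L(t_c) = L₀ e^(−k_d t_c) = 22.6 × 0.8334 = 18.84 mg/L, and at the critical point k_r D_c = k_d L, so D_c = (0.0903/1.32) × 18.84 = 1.289 mg/L.

t_c ≈ 2.02 d; D_c ≈ 1.29 mg/L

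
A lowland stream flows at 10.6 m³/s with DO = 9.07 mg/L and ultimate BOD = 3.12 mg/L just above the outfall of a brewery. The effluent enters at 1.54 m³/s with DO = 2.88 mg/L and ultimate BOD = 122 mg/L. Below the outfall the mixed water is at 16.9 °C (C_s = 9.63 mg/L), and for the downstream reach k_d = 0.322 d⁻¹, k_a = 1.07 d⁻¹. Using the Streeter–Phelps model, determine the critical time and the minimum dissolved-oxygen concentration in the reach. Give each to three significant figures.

Mixed DO = (10.6×9.07 + 1.54×2.88)/(10.6+1.54) = 100.6/12.14 = 8.285 mg/L.
Mixed L₀ = (10.6×3.12 + 1.54×122)/(12.14) = 221.0/12.14 = 18.20 mg/L.
Initial deficit D₀ = C_s − DO₀ = 9.63 − 8.285 = 1.345 mg/L.
t_c = (1/0.7480) ln[(1.07/0.322)(1 − 1.345×0.7480/(0.322×18.20))] = 1.337 × ln(2.752) = 1.354 d.
D_c = (0.322/1.07) × 18.20 × e^(−0.322×1.354) = 0.3009 × 18.20 × 0.6467 = 3.542 mg/L.
Minimum DO = 9.63 − 3.542 = 6.088 mg/L.

t_c ≈ 1.35 d; minimum DO ≈ 6.09 mg/L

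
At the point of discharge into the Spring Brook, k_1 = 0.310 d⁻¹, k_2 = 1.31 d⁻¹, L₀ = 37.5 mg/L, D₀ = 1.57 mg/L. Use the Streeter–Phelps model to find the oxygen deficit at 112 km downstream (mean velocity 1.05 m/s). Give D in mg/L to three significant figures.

Travel time t = x/v = 112 km / (1.05 m/s) = 112000 m / 1.05 m/s = 106700 s = 1.235 d.
k_1 L₀/(k_2−k_1) = 0.310×37.5/(1.31−0.310) = 11.62/1.000 = 11.62 mg/L.
e^(−k_1 t) = e^(−0.310×1.235) = 0.6820; e^(−k_2 t) = e^(−1.31×1.235) = 0.1984.
D = 11.62 × (0.6820 − 0.1984) + 1.57 × 0.1984 = 5.621 + 0.3115 = 5.933 mg/L.

D ≈ 5.93 mg/L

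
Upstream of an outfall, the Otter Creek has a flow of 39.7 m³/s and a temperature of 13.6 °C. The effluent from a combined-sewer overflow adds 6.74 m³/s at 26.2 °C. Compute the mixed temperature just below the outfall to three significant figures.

15.4 °C

Flow-weighted mixing: C = (Q_r C_r + Q_w C_w)/(Q_r + Q_w)
= (39.7×13.6 + 6.74×26.2)/(39.7 + 6.74) = 716.5/46.44 = 15.43 °C.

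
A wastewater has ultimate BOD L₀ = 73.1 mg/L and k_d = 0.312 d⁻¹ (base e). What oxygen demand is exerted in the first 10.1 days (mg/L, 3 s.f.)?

y_t = L₀(1 − e^(−k_d t)) = 73.1 × (1 − e^(−0.312×10.1))
= 73.1 × (1 − 0.04280) = 73.1 × 0.9572 = 69.97 mg/L.

y ≈ 70.0 mg/L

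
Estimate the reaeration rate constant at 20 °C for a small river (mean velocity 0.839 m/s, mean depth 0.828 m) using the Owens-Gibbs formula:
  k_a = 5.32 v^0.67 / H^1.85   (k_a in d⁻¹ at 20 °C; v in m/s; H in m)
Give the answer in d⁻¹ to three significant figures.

k_a = 5.32 × 0.839^0.67 / 0.828^1.85 = 5.32 × 0.8890 / 0.7053 = 6.706 d⁻¹.

k_a ≈ 6.71 d⁻¹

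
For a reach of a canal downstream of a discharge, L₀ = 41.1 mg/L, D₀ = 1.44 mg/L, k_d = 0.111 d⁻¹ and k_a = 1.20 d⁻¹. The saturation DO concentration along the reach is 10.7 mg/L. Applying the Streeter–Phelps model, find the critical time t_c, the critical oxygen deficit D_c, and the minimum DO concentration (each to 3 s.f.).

t_c = [1/(k_a−k_d)] ln[(k_a/k_d)(1 − D₀(k_a−k_d)/(k_d L₀))]
= [1/(1.20−0.111)] ln[(1.20/0.111)(1 − 1.44×1.089/(0.111×41.1))]
= (1/1.089) ln[10.81 × 0.6563] = 0.9183 × ln(7.095) = 0.9183 × 1.959 = 1.799 d.
D_c = (k_d/k_a) L₀ e^(−k_d t_c) = (0.111/1.20) × 41.1 × e^(−0.111×1.799) = 0.09250 × 41.1 × 0.8190 = 3.114 mg/L.
Minimum DO = C_s − D_c = 10.7 − 3.114 = 7.586 mg/L.

t_c ≈ 1.80 d; D_c ≈ 3.11 mg/L; min DO ≈ 7.59 mg/L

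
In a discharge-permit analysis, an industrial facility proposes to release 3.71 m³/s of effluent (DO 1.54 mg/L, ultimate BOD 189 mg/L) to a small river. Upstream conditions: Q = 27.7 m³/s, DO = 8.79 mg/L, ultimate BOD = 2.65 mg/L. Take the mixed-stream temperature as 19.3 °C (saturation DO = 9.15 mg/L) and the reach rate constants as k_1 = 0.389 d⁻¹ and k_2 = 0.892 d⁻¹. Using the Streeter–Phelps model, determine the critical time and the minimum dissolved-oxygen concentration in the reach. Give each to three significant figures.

t_c ≈ 1.52 d; minimum DO ≈ 3.19 mg/L

Mixed DO = (27.7×8.79 + 3.71×1.54)/(27.7+3.71) = 249.2/31.41 = 7.934 mg/L.
Mixed L₀ = (27.7×2.65 + 3.71×189)/(31.41) = 774.6/31.41 = 24.66 mg/L.
Initial deficit D₀ = C_s − DO₀ = 9.15 − 7.934 = 1.216 mg/L.
t_c = (1/0.5030) ln[(0.892/0.389)(1 − 1.216×0.5030/(0.389×24.66))] = 1.988 × ln(2.147) = 1.519 d.
D_c = (0.389/0.892) × 24.66 × e^(−0.389×1.519) = 0.4361 × 24.66 × 0.5539 = 5.957 mg/L.
Minimum DO = 9.15 − 5.957 = 3.193 mg/L.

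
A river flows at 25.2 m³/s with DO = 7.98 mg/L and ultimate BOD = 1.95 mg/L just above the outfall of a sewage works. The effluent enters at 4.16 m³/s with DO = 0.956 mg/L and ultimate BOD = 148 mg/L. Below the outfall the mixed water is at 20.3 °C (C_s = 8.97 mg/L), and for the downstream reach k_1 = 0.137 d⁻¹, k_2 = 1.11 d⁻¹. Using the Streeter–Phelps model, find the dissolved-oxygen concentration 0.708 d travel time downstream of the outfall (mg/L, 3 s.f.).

Mixed DO = (25.2×7.98 + 4.16×0.956)/(25.2+4.16) = 205.1/29.36 = 6.985 mg/L.
Mixed L₀ = (25.2×1.95 + 4.16×148)/(29.36) = 664.8/29.36 = 22.64 mg/L.
Initial deficit D₀ = C_s − DO₀ = 8.97 − 6.985 = 1.985 mg/L.
D(0.708) = [0.137×22.64/(1.11−0.137)](e^(−0.137×0.708) − e^(−1.11×0.708)) + 1.985 e^(−1.11×0.708)
= 3.188 × (0.9076 − 0.4557) + 1.985 × 0.4557 = 2.345 mg/L.
DO = 8.97 − 2.345 = 6.625 mg/L.

DO ≈ 6.62 mg/L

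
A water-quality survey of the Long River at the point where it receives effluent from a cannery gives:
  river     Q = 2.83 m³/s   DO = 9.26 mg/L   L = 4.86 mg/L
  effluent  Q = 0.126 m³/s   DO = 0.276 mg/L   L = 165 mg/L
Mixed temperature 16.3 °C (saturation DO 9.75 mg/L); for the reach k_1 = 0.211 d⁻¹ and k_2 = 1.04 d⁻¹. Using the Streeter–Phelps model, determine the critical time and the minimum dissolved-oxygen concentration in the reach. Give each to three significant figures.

t_c ≈ 1.51 d; minimum DO ≈ 8.02 mg/L

Mixed DO = (2.83×9.26 + 0.126×0.276)/(2.83+0.126) = 26.24/2.956 = 8.877 mg/L.
Mixed L₀ = (2.83×4.86 + 0.126×165)/(2.956) = 34.54/2.956 = 11.69 mg/L.
Initial deficit D₀ = C_s − DO₀ = 9.75 − 8.877 = 0.8729 mg/L.
t_c = (1/0.8290) ln[(1.04/0.211)(1 − 0.8729×0.8290/(0.211×11.69))] = 1.206 × ln(3.482) = 1.505 d.
D_c = (0.211/1.04) × 11.69 × e^(−0.211×1.505) = 0.2029 × 11.69 × 0.7279 = 1.726 mg/L.
Minimum DO = 9.75 − 1.726 = 8.024 mg/L.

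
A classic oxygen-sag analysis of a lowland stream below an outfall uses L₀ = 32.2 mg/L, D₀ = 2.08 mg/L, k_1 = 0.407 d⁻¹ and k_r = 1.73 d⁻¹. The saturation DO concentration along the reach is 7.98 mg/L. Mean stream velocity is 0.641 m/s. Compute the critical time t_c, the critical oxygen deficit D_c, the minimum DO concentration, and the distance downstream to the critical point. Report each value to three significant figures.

t_c = [1/(k_r−k_1)] ln[(k_r/k_1)(1 − D₀(k_r−k_1)/(k_1 L₀))]
= [1/(1.73−0.407)] ln[(1.73/0.407)(1 − 2.08×1.323/(0.407×32.2))]
= (1/1.323) ln[4.251 × 0.7900] = 0.7559 × ln(3.358) = 0.7559 × 1.211 = 0.9156 d.
D_c = (k_1/k_r) L₀ e^(−k_1 t_c) = (0.407/1.73) × 32.2 × e^(−0.407×0.9156) = 0.2353 × 32.2 × 0.6889 = 5.219 mg/L.
Minimum DO = C_s − D_c = 7.98 − 5.219 = 2.761 mg/L.
x_c = v t_c = 0.641 m/s × 0.9156 d × 86400 s/d = 50710 m ≈ 50.7 km.

t_c ≈ 0.916 d; D_c ≈ 5.22 mg/L; min DO ≈ 2.76 mg/L; x_c ≈ 50.7 km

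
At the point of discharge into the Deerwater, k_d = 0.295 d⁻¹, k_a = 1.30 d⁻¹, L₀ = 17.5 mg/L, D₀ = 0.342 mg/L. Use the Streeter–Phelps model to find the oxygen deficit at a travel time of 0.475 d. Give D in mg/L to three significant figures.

D ≈ 1.88 mg/L

k_d L₀/(k_a−k_d) = 0.295×17.5/(1.30−0.295) = 5.162/1.005 = 5.137 mg/L.
e^(−k_d t) = e^(−0.295×0.4750) = 0.8692; e^(−k_a t) = e^(−1.30×0.4750) = 0.5393.
D = 5.137 × (0.8692 − 0.5393) + 0.342 × 0.5393 = 1.695 + 0.1844 = 1.879 mg/L.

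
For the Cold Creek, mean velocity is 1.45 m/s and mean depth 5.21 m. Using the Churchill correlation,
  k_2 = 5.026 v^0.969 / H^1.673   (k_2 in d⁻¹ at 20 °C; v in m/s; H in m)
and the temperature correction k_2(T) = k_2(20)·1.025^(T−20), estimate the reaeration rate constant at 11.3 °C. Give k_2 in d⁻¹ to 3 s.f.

k_2 ≈ 0.367 d⁻¹

k_2(20) = 5.026 × 1.45^0.969 / 5.21^1.673 = 5.026 × 1.433 / 15.82 = 0.4553 d⁻¹.
k_2(11.3) = 0.4553 × 1.025^(11.3−20) = 0.4553 × 0.8067 = 0.3673 d⁻¹.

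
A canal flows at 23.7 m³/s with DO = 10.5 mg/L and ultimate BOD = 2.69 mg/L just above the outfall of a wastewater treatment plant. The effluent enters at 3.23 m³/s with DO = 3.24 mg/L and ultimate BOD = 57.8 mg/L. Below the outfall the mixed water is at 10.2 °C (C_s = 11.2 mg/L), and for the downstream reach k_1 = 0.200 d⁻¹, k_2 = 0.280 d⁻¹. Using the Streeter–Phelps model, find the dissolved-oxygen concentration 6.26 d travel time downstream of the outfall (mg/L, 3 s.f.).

DO ≈ 8.31 mg/L

Mixed DO = (23.7×10.5 + 3.23×3.24)/(23.7+3.23) = 259.3/26.93 = 9.629 mg/L.
Mixed L₀ = (23.7×2.69 + 3.23×57.8)/(26.93) = 250.4/26.93 = 9.300 mg/L.
Initial deficit D₀ = C_s − DO₀ = 11.2 − 9.629 = 1.571 mg/L.
D(6.26) = [0.200×9.300/(0.280−0.200)](e^(−0.200×6.26) − e^(−0.280×6.26)) + 1.571 e^(−0.280×6.26)
= 23.25 × (0.2859 − 0.1733) + 1.571 × 0.1733 = 2.891 mg/L.
DO = 11.2 − 2.891 = 8.309 mg/L.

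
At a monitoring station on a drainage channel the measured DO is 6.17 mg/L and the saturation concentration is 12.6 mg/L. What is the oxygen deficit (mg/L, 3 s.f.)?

D ≈ 6.43 mg/L

D = C_s − C = 12.6 − 6.17 = 6.43 mg/L.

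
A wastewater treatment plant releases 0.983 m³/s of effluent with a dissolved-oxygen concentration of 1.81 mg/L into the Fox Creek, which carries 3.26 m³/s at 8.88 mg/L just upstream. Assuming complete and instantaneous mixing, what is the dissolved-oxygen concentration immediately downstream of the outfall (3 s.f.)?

7.24 mg/L

Flow-weighted mixing: C = (Q_r C_r + Q_w C_w)/(Q_r + Q_w)
= (3.26×8.88 + 0.983×1.81)/(3.26 + 0.983) = 30.73/4.243 = 7.242 mg/L.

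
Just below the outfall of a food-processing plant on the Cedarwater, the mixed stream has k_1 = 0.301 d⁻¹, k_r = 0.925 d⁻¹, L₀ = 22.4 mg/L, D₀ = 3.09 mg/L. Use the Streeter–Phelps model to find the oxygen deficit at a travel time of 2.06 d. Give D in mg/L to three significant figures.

k_1 L₀/(k_r−k_1) = 0.301×22.4/(0.925−0.301) = 6.742/0.6240 = 10.81 mg/L.
e^(−k_1 t) = e^(−0.301×2.060) = 0.5379; e^(−k_r t) = e^(−0.925×2.060) = 0.1487.
D = 10.81 × (0.5379 − 0.1487) + 3.09 × 0.1487 = 4.205 + 0.4596 = 4.665 mg/L.

D ≈ 4.66 mg/L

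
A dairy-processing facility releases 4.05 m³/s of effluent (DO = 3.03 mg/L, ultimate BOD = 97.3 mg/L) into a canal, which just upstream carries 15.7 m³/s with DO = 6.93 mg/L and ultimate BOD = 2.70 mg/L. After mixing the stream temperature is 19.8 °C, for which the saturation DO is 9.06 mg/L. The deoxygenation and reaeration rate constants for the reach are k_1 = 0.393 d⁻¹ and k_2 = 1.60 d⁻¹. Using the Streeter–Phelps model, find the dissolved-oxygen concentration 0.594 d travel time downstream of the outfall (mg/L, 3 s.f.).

Mixed DO = (15.7×6.93 + 4.05×3.03)/(15.7+4.05) = 121.1/19.75 = 6.130 mg/L.
Mixed L₀ = (15.7×2.70 + 4.05×97.3)/(19.75) = 436.5/19.75 = 22.10 mg/L.
Initial deficit D₀ = C_s − DO₀ = 9.06 − 6.130 = 2.930 mg/L.
D(0.594) = [0.393×22.10/(1.60−0.393)](e^(−0.393×0.594) − e^(−1.60×0.594)) + 2.930 e^(−1.60×0.594)
= 7.195 × (0.7918 − 0.3866) + 2.930 × 0.3866 = 4.048 mg/L.
DO = 9.06 − 4.048 = 5.012 mg/L.

DO ≈ 5.01 mg/L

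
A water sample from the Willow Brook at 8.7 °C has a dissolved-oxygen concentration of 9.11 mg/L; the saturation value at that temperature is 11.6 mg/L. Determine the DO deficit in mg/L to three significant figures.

D = C_s − C = 11.6 − 9.11 = 2.49 mg/L.

D ≈ 2.49 mg/L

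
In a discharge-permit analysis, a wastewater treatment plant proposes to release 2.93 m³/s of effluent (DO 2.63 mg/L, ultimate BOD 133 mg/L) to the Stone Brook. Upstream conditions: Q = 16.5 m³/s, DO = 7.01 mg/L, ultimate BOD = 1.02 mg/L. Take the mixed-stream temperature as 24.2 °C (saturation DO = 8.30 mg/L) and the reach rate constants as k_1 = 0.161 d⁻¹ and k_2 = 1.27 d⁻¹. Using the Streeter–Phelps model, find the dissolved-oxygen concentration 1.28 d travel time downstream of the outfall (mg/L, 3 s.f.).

DO ≈ 6.04 mg/L

Mixed DO = (16.5×7.01 + 2.93×2.63)/(16.5+2.93) = 123.4/19.43 = 6.350 mg/L.
Mixed L₀ = (16.5×1.02 + 2.93×133)/(19.43) = 406.5/19.43 = 20.92 mg/L.
Initial deficit D₀ = C_s − DO₀ = 8.30 − 6.350 = 1.950 mg/L.
D(1.28) = [0.161×20.92/(1.27−0.161)](e^(−0.161×1.28) − e^(−1.27×1.28)) + 1.950 e^(−1.27×1.28)
= 3.037 × (0.8138 − 0.1968) + 1.950 × 0.1968 = 2.258 mg/L.
DO = 8.30 − 2.258 = 6.042 mg/L.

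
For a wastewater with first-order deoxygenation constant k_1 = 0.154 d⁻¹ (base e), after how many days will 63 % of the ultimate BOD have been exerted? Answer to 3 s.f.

y/L₀ = 1 − e^(−k_1 t) = 0.63 ⇒ e^(−k_1 t) = 0.370
t = −ln(0.370) / 0.154 = 0.9943 / 0.154 = 6.456 d.

t ≈ 6.46 d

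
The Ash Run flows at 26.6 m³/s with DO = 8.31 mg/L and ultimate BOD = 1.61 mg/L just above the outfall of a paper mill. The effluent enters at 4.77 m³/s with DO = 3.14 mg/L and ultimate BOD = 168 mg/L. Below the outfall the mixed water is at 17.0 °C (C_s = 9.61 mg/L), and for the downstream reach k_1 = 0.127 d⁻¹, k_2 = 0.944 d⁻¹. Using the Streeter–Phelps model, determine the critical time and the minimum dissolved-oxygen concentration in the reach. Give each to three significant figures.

Mixed DO = (26.6×8.31 + 4.77×3.14)/(26.6+4.77) = 236.0/31.37 = 7.524 mg/L.
Mixed L₀ = (26.6×1.61 + 4.77×168)/(31.37) = 844.2/31.37 = 26.91 mg/L.
Initial deficit D₀ = C_s − DO₀ = 9.61 − 7.524 = 2.086 mg/L.
t_c = (1/0.8170) ln[(0.944/0.127)(1 − 2.086×0.8170/(0.127×26.91))] = 1.224 × ln(3.726) = 1.610 d.
D_c = (0.127/0.944) × 26.91 × e^(−0.127×1.610) = 0.1345 × 26.91 × 0.8151 = 2.951 mg/L.
Minimum DO = 9.61 − 2.951 = 6.659 mg/L.

t_c ≈ 1.61 d; minimum DO ≈ 6.66 mg/L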